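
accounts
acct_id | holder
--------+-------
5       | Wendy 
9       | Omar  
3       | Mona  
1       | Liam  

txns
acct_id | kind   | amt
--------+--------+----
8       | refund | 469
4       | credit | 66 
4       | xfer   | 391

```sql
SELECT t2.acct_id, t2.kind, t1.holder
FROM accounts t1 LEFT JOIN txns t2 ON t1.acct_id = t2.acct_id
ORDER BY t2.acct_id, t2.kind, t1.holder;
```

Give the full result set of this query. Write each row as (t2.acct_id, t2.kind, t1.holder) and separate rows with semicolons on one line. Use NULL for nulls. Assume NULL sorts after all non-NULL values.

(NULL, NULL, Liam); (NULL, NULL, Mona); (NULL, NULL, Omar); (NULL, NULL, Wendy)

LEFT JOIN keeps every row from `accounts`; unmatched rows get NULL for `txns`'s columns.
Matching on t1.acct_id = t2.acct_id.
- t1 row (acct_id=5): no match → kept, t2 columns NULL.
- t1 row (acct_id=9): no match → kept, t2 columns NULL.
- t1 row (acct_id=3): no match → kept, t2 columns NULL.
- t1 row (acct_id=1): no match → kept, t2 columns NULL.
After projecting and ordering:
t2.acct_id | t2.kind | t1.holder
NULL | NULL | Liam
NULL | NULL | Mona
NULL | NULL | Omar
NULL | NULL | Wendy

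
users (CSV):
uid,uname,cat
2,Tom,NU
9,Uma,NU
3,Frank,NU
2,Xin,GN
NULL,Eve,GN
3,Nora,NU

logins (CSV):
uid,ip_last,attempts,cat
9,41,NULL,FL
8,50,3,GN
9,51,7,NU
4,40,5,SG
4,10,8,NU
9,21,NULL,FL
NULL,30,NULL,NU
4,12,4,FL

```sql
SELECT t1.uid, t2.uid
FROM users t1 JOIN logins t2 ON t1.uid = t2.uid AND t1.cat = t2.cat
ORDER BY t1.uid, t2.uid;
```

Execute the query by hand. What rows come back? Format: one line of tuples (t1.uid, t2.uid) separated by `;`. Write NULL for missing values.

(9, 9)

INNER JOIN keeps only pairs where the ON condition holds.
Matching on t1.uid = t2.uid AND t1.cat = t2.cat. A NULL in a compared column never satisfies the condition.
- t1 row (uid=2, cat=NU): no match → dropped.
- t1 row (uid=9, cat=NU): matches 1 t2 row(s) → 1 output row(s).
- t1 row (uid=3, cat=NU): no match → dropped.
- t1 row (uid=2, cat=GN): no match → dropped.
- t1 row (uid=NULL, cat=GN): no match → dropped.
- t1 row (uid=3, cat=NU): no match → dropped.
After projecting and ordering:
t1.uid | t2.uid
9 | 9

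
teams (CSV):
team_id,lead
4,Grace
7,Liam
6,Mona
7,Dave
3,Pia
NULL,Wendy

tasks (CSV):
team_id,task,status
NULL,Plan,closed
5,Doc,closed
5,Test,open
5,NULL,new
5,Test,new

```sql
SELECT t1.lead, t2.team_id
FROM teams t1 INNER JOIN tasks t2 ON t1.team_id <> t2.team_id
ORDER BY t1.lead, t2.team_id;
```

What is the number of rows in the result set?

20

INNER JOIN keeps only pairs where the ON condition holds.
Matching on t1.team_id <> t2.team_id. A NULL in a compared column never satisfies the condition.
Matched pairs: 20.
Total: 20 rows.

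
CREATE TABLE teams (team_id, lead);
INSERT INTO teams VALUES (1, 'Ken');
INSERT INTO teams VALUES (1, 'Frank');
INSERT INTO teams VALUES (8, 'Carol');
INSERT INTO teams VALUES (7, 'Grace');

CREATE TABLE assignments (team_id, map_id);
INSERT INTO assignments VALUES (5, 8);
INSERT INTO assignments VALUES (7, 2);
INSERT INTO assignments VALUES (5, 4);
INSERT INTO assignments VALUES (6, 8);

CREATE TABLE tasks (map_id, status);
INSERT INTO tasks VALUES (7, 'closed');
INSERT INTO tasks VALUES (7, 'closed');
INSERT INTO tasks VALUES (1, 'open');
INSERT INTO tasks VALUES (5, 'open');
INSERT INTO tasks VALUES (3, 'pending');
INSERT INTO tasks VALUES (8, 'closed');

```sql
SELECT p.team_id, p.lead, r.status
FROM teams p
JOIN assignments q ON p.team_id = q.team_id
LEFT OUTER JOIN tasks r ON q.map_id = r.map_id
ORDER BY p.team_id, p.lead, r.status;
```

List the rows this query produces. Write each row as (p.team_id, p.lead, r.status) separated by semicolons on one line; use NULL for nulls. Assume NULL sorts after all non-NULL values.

Evaluate left to right. First `teams p INNER JOIN assignments q` on team_id: 1 row(s).
Then LEFT JOIN `tasks r` on map_id: each of those 1 rows is kept; rows whose q.map_id has no match in r get NULL for r's columns.

(7, Grace, NULL)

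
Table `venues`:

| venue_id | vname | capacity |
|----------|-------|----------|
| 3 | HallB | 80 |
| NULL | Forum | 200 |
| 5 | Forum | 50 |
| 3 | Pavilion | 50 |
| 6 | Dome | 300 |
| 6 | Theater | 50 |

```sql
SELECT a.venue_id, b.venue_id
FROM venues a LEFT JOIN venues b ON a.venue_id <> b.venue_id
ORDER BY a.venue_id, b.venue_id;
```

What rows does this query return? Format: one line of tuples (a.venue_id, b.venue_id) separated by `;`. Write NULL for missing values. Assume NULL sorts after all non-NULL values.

(3, 5); (3, 5); (3, 6); (3, 6); (3, 6); (3, 6); (5, 3); (5, 3); (5, 6); (5, 6); (6, 3); (6, 3); (6, 3); (6, 3); (6, 5); (6, 5); (NULL, NULL)

LEFT JOIN keeps every row from `venues a`; unmatched rows get NULL for `venues b`'s columns.
Matching on a.venue_id <> b.venue_id. A NULL in a compared column never satisfies the condition.
- a (venue_id=3) pairs with 3 row(s) of b.
- a (venue_id=NULL) has no partner → padded with NULL.
- a (venue_id=5) pairs with 4 row(s) of b.
- a (venue_id=3) pairs with 3 row(s) of b.
- a (venue_id=6) pairs with 3 row(s) of b.
- a (venue_id=6) pairs with 3 row(s) of b.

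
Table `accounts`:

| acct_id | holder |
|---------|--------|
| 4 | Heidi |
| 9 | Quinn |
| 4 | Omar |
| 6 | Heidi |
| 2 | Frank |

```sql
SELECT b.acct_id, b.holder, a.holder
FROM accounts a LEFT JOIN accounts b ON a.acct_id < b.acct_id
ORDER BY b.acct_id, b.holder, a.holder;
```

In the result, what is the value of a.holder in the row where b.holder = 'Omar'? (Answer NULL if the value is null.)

LEFT JOIN keeps every row from `accounts a`; unmatched rows get NULL for `accounts b`'s columns.
Matching on a.acct_id < b.acct_id.
Matched pairs: 9; unmatched a rows kept: 1.

Frank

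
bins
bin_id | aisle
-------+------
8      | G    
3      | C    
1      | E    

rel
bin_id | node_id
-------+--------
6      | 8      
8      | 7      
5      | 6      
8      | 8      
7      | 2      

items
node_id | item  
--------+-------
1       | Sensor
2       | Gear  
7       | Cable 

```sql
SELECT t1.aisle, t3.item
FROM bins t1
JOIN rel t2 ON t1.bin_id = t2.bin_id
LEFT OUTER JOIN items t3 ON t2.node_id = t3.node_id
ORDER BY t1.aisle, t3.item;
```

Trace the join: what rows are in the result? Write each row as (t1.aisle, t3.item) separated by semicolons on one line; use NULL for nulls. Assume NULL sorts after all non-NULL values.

(G, Cable); (G, NULL)

Joins associate left-to-right: bins INNER JOIN rel on bin_id gives 2 intermediate row(s).
Then LEFT JOIN `items t3` on node_id: each of those 2 rows is kept; rows whose t2.node_id has no match in t3 get NULL for t3's columns.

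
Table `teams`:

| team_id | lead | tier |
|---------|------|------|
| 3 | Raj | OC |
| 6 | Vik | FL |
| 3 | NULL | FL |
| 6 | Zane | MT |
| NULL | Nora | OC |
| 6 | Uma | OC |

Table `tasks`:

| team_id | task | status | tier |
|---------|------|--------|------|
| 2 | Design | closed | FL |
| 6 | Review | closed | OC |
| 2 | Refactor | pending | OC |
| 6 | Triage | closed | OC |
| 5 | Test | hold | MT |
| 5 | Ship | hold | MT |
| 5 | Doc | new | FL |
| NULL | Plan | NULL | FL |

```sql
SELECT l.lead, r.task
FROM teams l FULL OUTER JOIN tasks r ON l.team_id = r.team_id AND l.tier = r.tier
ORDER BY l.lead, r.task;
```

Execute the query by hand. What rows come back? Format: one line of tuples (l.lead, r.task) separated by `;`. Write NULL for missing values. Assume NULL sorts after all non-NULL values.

(Nora, NULL); (Raj, NULL); (Uma, Review); (Uma, Triage); (Vik, NULL); (Zane, NULL); (NULL, Design); (NULL, Doc); (NULL, Plan); (NULL, Refactor); (NULL, Ship); (NULL, Test); (NULL, NULL)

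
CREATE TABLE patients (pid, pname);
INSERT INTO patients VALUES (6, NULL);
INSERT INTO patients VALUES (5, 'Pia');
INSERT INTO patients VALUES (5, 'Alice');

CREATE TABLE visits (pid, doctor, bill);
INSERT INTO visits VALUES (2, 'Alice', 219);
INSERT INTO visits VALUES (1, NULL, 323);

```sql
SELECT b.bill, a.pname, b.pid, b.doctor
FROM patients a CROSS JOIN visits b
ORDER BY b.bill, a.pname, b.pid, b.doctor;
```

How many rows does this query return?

CROSS JOIN pairs every row of `patients` with every row of `visits`: 3 × 2 = 6 rows.

6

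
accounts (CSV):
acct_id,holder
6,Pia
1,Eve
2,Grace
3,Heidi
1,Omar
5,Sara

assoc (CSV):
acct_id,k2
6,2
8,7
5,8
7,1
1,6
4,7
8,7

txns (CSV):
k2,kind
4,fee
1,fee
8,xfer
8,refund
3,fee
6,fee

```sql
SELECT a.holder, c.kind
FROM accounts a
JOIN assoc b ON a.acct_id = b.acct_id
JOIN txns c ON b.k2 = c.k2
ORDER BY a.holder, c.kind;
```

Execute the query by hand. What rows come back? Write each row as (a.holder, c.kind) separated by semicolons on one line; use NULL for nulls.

Joins associate left-to-right: accounts INNER JOIN assoc on acct_id gives 4 intermediate row(s).
Then INNER JOIN `txns c` on k2: keep only rows whose b.k2 appears in c.

(Eve, fee); (Omar, fee); (Sara, refund); (Sara, xfer)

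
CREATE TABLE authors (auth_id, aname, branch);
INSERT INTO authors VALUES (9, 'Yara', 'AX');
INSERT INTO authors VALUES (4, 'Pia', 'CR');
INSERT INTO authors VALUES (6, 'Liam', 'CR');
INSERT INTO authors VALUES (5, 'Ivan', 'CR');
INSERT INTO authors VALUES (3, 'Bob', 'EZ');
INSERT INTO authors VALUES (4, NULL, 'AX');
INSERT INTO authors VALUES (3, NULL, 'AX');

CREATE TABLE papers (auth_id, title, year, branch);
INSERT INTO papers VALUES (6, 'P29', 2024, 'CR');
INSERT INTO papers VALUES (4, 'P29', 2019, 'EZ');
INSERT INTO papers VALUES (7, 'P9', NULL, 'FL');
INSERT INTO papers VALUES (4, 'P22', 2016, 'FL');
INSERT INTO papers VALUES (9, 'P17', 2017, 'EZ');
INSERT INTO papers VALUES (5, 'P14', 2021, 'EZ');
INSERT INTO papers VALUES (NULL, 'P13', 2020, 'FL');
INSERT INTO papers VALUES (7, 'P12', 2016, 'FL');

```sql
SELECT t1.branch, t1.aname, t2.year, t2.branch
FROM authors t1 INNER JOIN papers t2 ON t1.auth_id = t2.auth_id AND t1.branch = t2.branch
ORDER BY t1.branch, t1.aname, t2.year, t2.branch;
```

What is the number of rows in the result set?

INNER JOIN keeps only pairs where the ON condition holds.
Matching on t1.auth_id = t2.auth_id AND t1.branch = t2.branch. A NULL in a compared column never satisfies the condition.
- t1 row (auth_id=9, branch=AX): no match → dropped.
- t1 row (auth_id=4, branch=CR): no match → dropped.
- t1 row (auth_id=6, branch=CR): matches 1 t2 row(s) → 1 output row(s).
- t1 row (auth_id=5, branch=CR): no match → dropped.
- t1 row (auth_id=3, branch=EZ): no match → dropped.
- t1 row (auth_id=4, branch=AX): no match → dropped.
- t1 row (auth_id=3, branch=AX): no match → dropped.
Total: 1 rows.

1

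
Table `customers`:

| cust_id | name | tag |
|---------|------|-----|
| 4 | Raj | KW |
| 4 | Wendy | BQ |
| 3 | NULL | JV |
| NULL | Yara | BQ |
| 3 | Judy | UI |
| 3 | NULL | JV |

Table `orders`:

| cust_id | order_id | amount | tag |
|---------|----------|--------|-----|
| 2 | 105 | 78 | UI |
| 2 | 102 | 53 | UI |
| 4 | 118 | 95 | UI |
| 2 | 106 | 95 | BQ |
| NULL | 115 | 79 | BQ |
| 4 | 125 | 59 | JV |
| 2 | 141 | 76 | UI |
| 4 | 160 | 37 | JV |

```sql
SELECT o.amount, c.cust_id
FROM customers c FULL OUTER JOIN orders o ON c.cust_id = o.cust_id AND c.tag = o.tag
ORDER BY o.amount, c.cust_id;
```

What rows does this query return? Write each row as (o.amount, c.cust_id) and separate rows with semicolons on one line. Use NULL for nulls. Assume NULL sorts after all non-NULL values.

(37, NULL); (53, NULL); (59, NULL); (76, NULL); (78, NULL); (79, NULL); (95, NULL); (95, NULL); (NULL, 3); (NULL, 3); (NULL, 3); (NULL, 4); (NULL, 4); (NULL, NULL)

FULL OUTER JOIN keeps every row from both sides; unmatched rows get NULL for the other side's columns.
Matching on c.cust_id = o.cust_id AND c.tag = o.tag. A NULL in a compared column never satisfies the condition.
- c[0] cust_id=4, tag=KW → no match; kept with NULLs on the o side.
- c[1] cust_id=4, tag=BQ → no match; kept with NULLs on the o side.
- c[2] cust_id=3, tag=JV → no match; kept with NULLs on the o side.
- c[3] cust_id=NULL, tag=BQ → no match; kept with NULLs on the o side.
- c[4] cust_id=3, tag=UI → no match; kept with NULLs on the o side.
- c[5] cust_id=3, tag=JV → no match; kept with NULLs on the o side.
- 8 row(s) from o found no c partner → padded with NULL.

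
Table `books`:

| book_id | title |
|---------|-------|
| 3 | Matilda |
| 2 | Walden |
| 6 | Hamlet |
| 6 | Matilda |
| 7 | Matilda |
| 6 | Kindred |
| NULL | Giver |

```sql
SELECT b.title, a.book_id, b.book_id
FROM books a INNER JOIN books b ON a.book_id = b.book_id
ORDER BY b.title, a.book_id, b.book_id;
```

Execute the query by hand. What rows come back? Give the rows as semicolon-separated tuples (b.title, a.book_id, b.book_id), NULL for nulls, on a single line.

(Hamlet, 6, 6); (Hamlet, 6, 6); (Hamlet, 6, 6); (Kindred, 6, 6); (Kindred, 6, 6); (Kindred, 6, 6); (Matilda, 3, 3); (Matilda, 6, 6); (Matilda, 6, 6); (Matilda, 6, 6); (Matilda, 7, 7); (Walden, 2, 2)

INNER JOIN keeps only pairs where the ON condition holds.
Matching on a.book_id = b.book_id. A NULL in a compared column never satisfies the condition.
Matched pairs: 12.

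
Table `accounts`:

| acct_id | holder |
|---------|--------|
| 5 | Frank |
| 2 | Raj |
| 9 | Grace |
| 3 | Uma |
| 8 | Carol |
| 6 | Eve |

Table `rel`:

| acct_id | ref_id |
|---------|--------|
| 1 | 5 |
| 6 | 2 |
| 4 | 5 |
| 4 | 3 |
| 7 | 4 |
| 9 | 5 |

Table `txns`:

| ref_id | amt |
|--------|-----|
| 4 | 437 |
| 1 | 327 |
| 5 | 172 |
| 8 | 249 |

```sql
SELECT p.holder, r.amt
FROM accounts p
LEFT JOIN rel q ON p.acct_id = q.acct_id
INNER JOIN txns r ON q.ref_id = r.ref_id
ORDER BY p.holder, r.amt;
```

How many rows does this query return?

1

Evaluate left to right. First `accounts p LEFT JOIN rel q` on acct_id: 6 row(s).
Then INNER JOIN `txns r` on ref_id: keep only rows whose q.ref_id appears in r.
Result: 1 row(s).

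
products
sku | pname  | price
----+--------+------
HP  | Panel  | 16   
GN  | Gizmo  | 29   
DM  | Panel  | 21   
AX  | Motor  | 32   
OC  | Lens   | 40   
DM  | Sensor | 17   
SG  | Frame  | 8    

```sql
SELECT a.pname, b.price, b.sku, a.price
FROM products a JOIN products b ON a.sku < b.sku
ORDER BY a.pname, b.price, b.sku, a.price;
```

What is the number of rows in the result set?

INNER JOIN keeps only pairs where the ON condition holds.
Matching on a.sku < b.sku.
- a (sku=HP) pairs with 2 row(s) of b.
- a (sku=GN) pairs with 3 row(s) of b.
- a (sku=DM) pairs with 4 row(s) of b.
- a (sku=AX) pairs with 6 row(s) of b.
- a (sku=OC) pairs with 1 row(s) of b.
- a (sku=DM) pairs with 4 row(s) of b.
- a (sku=SG) has no partner → excluded.
Total: 20 rows.

20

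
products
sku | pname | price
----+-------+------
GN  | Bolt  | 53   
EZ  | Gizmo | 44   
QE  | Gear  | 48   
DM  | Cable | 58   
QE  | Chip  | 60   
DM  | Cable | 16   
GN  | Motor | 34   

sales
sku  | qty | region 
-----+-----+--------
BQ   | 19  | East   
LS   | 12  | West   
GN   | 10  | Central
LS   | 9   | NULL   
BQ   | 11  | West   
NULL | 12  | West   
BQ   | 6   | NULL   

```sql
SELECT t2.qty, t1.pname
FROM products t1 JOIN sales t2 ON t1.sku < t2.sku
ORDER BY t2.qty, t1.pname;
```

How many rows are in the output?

13

INNER JOIN keeps only pairs where the ON condition holds.
Matching on t1.sku < t2.sku. A NULL in a compared column never satisfies the condition.
Matched pairs: 13.
Total: 13 rows.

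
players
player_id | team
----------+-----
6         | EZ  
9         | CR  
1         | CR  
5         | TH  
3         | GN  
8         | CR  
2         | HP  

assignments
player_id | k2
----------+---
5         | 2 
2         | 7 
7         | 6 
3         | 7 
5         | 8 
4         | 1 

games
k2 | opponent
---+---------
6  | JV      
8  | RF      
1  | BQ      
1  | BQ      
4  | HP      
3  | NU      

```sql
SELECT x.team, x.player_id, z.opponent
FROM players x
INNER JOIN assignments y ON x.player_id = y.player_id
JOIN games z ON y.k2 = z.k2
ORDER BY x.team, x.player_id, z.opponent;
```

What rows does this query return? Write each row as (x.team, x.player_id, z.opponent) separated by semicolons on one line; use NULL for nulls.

(TH, 5, RF)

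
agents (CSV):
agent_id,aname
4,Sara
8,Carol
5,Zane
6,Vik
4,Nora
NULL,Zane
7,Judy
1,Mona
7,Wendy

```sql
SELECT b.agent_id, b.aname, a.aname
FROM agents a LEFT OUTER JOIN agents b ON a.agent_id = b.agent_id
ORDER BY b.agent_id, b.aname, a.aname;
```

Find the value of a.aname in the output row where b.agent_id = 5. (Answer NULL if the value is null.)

LEFT JOIN keeps every row from `agents a`; unmatched rows get NULL for `agents b`'s columns.
Matching on a.agent_id = b.agent_id. A NULL in a compared column never satisfies the condition.
- a[0] agent_id=4 → 2 match(es) in b → 2 row(s).
- a[1] agent_id=8 → 1 match(es) in b → 1 row(s).
- a[2] agent_id=5 → 1 match(es) in b → 1 row(s).
- a[3] agent_id=6 → 1 match(es) in b → 1 row(s).
- a[4] agent_id=4 → 2 match(es) in b → 2 row(s).
- a[5] agent_id=NULL → no match; kept with NULLs on the b side.
- a[6] agent_id=7 → 2 match(es) in b → 2 row(s).
- a[7] agent_id=1 → 1 match(es) in b → 1 row(s).
- a[8] agent_id=7 → 2 match(es) in b → 2 row(s).

Zane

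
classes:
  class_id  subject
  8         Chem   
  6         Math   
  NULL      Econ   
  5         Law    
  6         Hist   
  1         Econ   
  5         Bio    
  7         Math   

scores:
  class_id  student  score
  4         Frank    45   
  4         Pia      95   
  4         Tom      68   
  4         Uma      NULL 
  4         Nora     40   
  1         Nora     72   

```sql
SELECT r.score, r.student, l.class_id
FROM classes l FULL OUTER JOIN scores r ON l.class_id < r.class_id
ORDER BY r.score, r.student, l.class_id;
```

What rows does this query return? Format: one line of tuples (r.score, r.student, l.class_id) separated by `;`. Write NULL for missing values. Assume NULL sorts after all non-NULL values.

FULL OUTER JOIN keeps every row from both sides; unmatched rows get NULL for the other side's columns.
Matching on l.class_id < r.class_id. A NULL in a compared column never satisfies the condition.
- l (class_id=8) has no partner → padded with NULL.
- l (class_id=6) has no partner → padded with NULL.
- l (class_id=NULL) has no partner → padded with NULL.
- l (class_id=5) has no partner → padded with NULL.
- l (class_id=6) has no partner → padded with NULL.
- l (class_id=1) pairs with 5 row(s) of r.
- l (class_id=5) has no partner → padded with NULL.
- l (class_id=7) has no partner → padded with NULL.
- 1 r row(s) had no l match → kept, l columns NULL.

(40, Nora, 1); (45, Frank, 1); (68, Tom, 1); (72, Nora, NULL); (95, Pia, 1); (NULL, Uma, 1); (NULL, NULL, 5); (NULL, NULL, 5); (NULL, NULL, 6); (NULL, NULL, 6); (NULL, NULL, 7); (NULL, NULL, 8); (NULL, NULL, NULL)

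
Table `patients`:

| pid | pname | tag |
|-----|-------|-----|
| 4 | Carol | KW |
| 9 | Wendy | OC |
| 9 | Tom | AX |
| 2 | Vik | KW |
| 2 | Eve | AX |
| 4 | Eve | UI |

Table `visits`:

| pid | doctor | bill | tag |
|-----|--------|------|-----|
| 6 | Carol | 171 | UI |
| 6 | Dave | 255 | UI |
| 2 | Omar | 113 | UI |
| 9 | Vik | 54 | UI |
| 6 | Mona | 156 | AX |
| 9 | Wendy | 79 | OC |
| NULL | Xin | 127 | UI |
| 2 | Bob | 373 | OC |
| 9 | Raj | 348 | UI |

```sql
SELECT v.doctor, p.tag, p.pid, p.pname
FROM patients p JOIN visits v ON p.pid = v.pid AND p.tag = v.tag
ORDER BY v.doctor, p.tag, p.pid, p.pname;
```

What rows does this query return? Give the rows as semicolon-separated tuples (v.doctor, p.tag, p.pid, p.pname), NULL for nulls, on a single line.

(Wendy, OC, 9, Wendy)

INNER JOIN keeps only pairs where the ON condition holds.
Matching on p.pid = v.pid AND p.tag = v.tag. A NULL in a compared column never satisfies the condition.
- pid=4, tag=KW: no matching v row, dropped.
- pid=9, tag=OC: 1 matching v row(s), so 1 row(s) emitted.
- pid=9, tag=AX: no matching v row, dropped.
- pid=2, tag=KW: no matching v row, dropped.
- pid=2, tag=AX: no matching v row, dropped.
- pid=4, tag=UI: no matching v row, dropped.
After projecting and ordering:
v.doctor | p.tag | p.pid | p.pname
Wendy | OC | 9 | Wendy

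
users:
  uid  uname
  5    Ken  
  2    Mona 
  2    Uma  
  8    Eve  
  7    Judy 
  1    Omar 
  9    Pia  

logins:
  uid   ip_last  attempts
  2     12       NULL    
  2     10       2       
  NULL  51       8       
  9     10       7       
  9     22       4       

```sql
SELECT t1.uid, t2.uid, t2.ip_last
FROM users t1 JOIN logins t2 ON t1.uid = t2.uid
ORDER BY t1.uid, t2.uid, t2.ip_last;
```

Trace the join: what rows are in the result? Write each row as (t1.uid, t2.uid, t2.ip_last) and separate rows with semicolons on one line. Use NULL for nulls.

(2, 2, 10); (2, 2, 10); (2, 2, 12); (2, 2, 12); (9, 9, 10); (9, 9, 22)

INNER JOIN keeps only pairs where the ON condition holds.
Matching on t1.uid = t2.uid. A NULL in a compared column never satisfies the condition.
- t1 (uid=5) has no partner → excluded.
- t1 (uid=2) pairs with 2 row(s) of t2.
- t1 (uid=2) pairs with 2 row(s) of t2.
- t1 (uid=8) has no partner → excluded.
- t1 (uid=7) has no partner → excluded.
- t1 (uid=1) has no partner → excluded.
- t1 (uid=9) pairs with 2 row(s) of t2.
After projecting and ordering:
t1.uid | t2.uid | t2.ip_last
2 | 2 | 10
2 | 2 | 10
2 | 2 | 12
2 | 2 | 12
9 | 9 | 10
9 | 9 | 22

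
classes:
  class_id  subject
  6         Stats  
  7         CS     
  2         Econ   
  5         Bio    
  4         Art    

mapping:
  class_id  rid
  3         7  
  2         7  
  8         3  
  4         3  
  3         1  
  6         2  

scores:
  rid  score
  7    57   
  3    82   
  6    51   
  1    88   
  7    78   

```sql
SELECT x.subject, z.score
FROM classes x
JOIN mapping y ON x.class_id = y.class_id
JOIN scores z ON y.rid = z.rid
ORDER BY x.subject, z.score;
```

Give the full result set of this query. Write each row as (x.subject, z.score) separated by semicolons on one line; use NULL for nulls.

Evaluate left to right. First `classes x INNER JOIN mapping y` on class_id: 3 row(s).
Then INNER JOIN `scores z` on rid: keep only rows whose y.rid appears in z.

(Art, 82); (Econ, 57); (Econ, 78)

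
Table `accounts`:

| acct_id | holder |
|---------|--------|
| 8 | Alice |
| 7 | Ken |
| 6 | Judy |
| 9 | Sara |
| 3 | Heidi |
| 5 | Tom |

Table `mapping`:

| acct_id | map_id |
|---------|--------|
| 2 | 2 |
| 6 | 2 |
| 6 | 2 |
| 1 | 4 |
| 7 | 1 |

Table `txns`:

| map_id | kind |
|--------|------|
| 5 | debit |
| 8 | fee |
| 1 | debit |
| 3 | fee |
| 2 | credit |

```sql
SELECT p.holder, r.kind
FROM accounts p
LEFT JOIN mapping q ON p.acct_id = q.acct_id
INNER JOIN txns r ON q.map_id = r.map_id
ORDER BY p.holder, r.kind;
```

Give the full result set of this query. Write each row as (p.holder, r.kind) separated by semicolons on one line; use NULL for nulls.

(Judy, credit); (Judy, credit); (Ken, debit)

Evaluate left to right. First `accounts p LEFT JOIN mapping q` on acct_id: 7 row(s).
Then INNER JOIN `txns r` on map_id: keep only rows whose q.map_id appears in r.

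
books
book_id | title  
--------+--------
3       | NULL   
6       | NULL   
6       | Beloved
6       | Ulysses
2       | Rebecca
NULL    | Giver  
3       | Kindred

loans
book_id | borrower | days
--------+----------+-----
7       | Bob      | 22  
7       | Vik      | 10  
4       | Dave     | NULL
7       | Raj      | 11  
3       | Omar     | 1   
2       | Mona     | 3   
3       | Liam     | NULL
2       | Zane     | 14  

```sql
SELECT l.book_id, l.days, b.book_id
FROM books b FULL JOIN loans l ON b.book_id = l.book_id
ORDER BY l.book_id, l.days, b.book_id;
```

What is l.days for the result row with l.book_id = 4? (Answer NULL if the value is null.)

FULL OUTER JOIN keeps every row from both sides; unmatched rows get NULL for the other side's columns.
Matching on b.book_id = l.book_id. A NULL in a compared column never satisfies the condition.
- b row (book_id=3): matches 2 l row(s) → 2 output row(s).
- b row (book_id=6): no match → kept, l columns NULL.
- b row (book_id=6): no match → kept, l columns NULL.
- b row (book_id=6): no match → kept, l columns NULL.
- b row (book_id=2): matches 2 l row(s) → 2 output row(s).
- b row (book_id=NULL): no match → kept, l columns NULL.
- b row (book_id=3): matches 2 l row(s) → 2 output row(s).
- plus 4 unmatched l row(s), each kept with NULL b columns.

NULL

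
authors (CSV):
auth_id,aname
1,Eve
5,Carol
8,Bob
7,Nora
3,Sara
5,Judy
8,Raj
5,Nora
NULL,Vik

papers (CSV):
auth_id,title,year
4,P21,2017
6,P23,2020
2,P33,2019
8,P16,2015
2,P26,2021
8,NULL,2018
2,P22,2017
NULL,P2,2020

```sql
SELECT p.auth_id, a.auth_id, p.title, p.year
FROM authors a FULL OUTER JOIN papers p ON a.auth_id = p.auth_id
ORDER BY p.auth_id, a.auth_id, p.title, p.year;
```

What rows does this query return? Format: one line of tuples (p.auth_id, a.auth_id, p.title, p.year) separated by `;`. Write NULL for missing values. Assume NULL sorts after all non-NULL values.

(2, NULL, P22, 2017); (2, NULL, P26, 2021); (2, NULL, P33, 2019); (4, NULL, P21, 2017); (6, NULL, P23, 2020); (8, 8, P16, 2015); (8, 8, P16, 2015); (8, 8, NULL, 2018); (8, 8, NULL, 2018); (NULL, 1, NULL, NULL); (NULL, 3, NULL, NULL); (NULL, 5, NULL, NULL); (NULL, 5, NULL, NULL); (NULL, 5, NULL, NULL); (NULL, 7, NULL, NULL); (NULL, NULL, P2, 2020); (NULL, NULL, NULL, NULL)

FULL OUTER JOIN keeps every row from both sides; unmatched rows get NULL for the other side's columns.
Matching on a.auth_id = p.auth_id. A NULL in a compared column never satisfies the condition.
Matched pairs: 4; unmatched a rows kept: 7; unmatched p rows kept: 6.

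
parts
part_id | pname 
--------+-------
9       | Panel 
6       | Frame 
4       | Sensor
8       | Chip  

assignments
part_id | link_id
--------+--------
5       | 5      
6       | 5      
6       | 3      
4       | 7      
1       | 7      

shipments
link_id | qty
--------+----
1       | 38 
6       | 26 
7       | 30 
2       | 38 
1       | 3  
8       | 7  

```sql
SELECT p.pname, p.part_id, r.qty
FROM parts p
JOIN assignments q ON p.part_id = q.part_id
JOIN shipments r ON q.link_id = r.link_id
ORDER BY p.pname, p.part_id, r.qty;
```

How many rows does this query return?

Evaluate left to right. First `parts p INNER JOIN assignments q` on part_id: 3 row(s).
Then INNER JOIN `shipments r` on link_id: keep only rows whose q.link_id appears in r.
Result: 1 row(s).

1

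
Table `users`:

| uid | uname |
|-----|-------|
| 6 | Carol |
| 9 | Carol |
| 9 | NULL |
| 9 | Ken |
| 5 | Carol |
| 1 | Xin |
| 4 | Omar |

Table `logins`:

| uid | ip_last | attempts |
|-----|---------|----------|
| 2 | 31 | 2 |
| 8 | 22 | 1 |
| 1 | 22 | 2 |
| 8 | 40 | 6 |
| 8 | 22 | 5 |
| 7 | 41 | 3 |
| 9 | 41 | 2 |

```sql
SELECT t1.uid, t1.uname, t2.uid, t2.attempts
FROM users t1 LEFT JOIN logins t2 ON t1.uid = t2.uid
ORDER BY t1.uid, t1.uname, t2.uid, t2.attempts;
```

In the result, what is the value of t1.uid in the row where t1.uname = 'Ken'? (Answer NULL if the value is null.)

LEFT JOIN keeps every row from `users`; unmatched rows get NULL for `logins`'s columns.
Matching on t1.uid = t2.uid.
- t1[0] uid=6 → no match; kept with NULLs on the t2 side.
- t1[1] uid=9 → 1 match(es) in t2 → 1 row(s).
- t1[2] uid=9 → 1 match(es) in t2 → 1 row(s).
- t1[3] uid=9 → 1 match(es) in t2 → 1 row(s).
- t1[4] uid=5 → no match; kept with NULLs on the t2 side.
- t1[5] uid=1 → 1 match(es) in t2 → 1 row(s).
- t1[6] uid=4 → no match; kept with NULLs on the t2 side.

9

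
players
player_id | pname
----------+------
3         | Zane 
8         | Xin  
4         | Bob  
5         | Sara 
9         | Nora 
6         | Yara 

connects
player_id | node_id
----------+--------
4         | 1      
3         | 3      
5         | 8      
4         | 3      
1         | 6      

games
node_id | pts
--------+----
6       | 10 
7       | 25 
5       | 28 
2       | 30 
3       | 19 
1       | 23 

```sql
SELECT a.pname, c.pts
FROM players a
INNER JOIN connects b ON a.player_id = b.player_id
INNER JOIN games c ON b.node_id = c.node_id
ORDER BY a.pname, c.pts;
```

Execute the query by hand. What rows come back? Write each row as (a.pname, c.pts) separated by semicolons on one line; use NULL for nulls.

(Bob, 19); (Bob, 23); (Zane, 19)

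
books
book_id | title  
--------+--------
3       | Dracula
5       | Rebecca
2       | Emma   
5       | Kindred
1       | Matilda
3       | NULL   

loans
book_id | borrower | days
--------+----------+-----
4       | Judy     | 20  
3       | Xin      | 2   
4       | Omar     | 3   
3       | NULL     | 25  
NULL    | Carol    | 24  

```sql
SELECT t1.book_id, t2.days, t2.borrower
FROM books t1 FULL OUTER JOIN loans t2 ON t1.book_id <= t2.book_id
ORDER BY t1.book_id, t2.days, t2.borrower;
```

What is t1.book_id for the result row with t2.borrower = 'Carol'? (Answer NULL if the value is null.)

FULL OUTER JOIN keeps every row from both sides; unmatched rows get NULL for the other side's columns.
Matching on t1.book_id <= t2.book_id. A NULL in a compared column never satisfies the condition.
- book_id=3: 4 matching t2 row(s), so 4 row(s) emitted.
- book_id=5: no t2 row matches, row kept with t2 columns NULL.
- book_id=2: 4 matching t2 row(s), so 4 row(s) emitted.
- book_id=5: no t2 row matches, row kept with t2 columns NULL.
- book_id=1: 4 matching t2 row(s), so 4 row(s) emitted.
- book_id=3: 4 matching t2 row(s), so 4 row(s) emitted.
- 1 row(s) from t2 found no t1 partner → padded with NULL.

NULL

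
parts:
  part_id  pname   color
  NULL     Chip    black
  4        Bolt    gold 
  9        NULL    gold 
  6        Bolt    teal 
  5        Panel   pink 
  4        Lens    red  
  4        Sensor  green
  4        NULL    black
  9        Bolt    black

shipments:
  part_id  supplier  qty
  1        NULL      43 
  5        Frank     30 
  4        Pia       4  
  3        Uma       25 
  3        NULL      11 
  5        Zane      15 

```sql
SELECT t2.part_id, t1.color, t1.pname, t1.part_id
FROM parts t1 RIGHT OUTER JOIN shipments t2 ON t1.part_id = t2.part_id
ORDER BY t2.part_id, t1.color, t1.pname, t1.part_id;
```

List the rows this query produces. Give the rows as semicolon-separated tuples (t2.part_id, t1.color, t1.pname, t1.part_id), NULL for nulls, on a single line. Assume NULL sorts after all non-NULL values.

(1, NULL, NULL, NULL); (3, NULL, NULL, NULL); (3, NULL, NULL, NULL); (4, black, NULL, 4); (4, gold, Bolt, 4); (4, green, Sensor, 4); (4, red, Lens, 4); (5, pink, Panel, 5); (5, pink, Panel, 5)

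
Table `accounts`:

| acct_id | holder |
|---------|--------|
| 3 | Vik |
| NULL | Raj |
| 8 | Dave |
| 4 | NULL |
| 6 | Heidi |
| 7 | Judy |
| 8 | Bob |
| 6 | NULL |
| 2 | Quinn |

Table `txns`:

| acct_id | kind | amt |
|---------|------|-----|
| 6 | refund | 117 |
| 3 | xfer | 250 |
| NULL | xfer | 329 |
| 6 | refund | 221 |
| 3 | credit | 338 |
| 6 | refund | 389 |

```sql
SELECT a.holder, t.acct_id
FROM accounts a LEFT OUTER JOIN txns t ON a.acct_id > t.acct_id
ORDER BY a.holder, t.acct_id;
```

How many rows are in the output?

LEFT JOIN keeps every row from `accounts`; unmatched rows get NULL for `txns`'s columns.
Matching on a.acct_id > t.acct_id. A NULL in a compared column never satisfies the condition.
Matched pairs: 21; unmatched a rows kept: 3.
Total: 21 matched + 3 padded = 24 rows.

24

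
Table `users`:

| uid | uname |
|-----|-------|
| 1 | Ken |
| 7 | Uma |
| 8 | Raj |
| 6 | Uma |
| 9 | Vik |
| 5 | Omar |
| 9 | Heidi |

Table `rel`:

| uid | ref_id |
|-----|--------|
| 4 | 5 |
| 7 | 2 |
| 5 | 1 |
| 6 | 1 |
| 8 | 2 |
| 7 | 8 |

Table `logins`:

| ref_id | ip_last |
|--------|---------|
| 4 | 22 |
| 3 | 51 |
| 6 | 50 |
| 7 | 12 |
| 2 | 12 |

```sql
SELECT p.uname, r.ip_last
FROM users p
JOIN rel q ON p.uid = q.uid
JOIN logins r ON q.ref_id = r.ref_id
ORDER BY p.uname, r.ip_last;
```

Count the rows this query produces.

Joins associate left-to-right: users INNER JOIN rel on uid gives 5 intermediate row(s).
Then INNER JOIN `logins r` on ref_id: keep only rows whose q.ref_id appears in r.
Result: 2 row(s).

2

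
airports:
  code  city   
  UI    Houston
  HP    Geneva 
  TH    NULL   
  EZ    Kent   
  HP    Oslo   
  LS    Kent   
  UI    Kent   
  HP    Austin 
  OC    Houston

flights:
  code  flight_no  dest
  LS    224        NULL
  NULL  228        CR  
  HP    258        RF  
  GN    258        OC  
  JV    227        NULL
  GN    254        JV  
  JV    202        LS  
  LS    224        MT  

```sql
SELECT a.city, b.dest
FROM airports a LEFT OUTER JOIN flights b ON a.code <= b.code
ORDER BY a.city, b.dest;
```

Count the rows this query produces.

28

LEFT JOIN keeps every row from `airports`; unmatched rows get NULL for `flights`'s columns.
Matching on a.code <= b.code. A NULL in a compared column never satisfies the condition.
- a (code=UI) has no partner → padded with NULL.
- a (code=HP) pairs with 5 row(s) of b.
- a (code=TH) has no partner → padded with NULL.
- a (code=EZ) pairs with 7 row(s) of b.
- a (code=HP) pairs with 5 row(s) of b.
- a (code=LS) pairs with 2 row(s) of b.
- a (code=UI) has no partner → padded with NULL.
- a (code=HP) pairs with 5 row(s) of b.
- a (code=OC) has no partner → padded with NULL.
Total: 24 matched + 4 padded = 28 rows.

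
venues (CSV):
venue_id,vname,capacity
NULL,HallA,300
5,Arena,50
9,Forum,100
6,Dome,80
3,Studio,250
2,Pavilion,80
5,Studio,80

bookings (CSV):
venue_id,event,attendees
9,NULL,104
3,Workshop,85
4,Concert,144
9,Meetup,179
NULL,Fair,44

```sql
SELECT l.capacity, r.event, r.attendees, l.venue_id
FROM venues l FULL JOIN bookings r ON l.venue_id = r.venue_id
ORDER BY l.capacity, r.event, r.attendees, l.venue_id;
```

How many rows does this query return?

FULL OUTER JOIN keeps every row from both sides; unmatched rows get NULL for the other side's columns.
Matching on l.venue_id = r.venue_id. A NULL in a compared column never satisfies the condition.
- l (venue_id=NULL) has no partner → padded with NULL.
- l (venue_id=5) has no partner → padded with NULL.
- l (venue_id=9) pairs with 2 row(s) of r.
- l (venue_id=6) has no partner → padded with NULL.
- l (venue_id=3) pairs with 1 row(s) of r.
- l (venue_id=2) has no partner → padded with NULL.
- l (venue_id=5) has no partner → padded with NULL.
- plus 2 unmatched r row(s), each kept with NULL l columns.
Total: 3 matched + 7 padded = 10 rows.

10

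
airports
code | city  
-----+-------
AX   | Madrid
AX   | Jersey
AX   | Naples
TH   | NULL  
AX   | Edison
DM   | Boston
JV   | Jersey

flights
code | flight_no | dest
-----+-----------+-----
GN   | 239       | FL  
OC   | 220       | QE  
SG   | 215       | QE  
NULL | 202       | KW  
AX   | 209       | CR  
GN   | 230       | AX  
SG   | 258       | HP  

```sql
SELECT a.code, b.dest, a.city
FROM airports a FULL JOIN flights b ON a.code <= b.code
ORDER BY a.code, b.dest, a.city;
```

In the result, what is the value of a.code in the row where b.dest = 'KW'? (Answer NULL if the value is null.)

NULL

FULL OUTER JOIN keeps every row from both sides; unmatched rows get NULL for the other side's columns.
Matching on a.code <= b.code. A NULL in a compared column never satisfies the condition.
- a (code=AX) pairs with 6 row(s) of b.
- a (code=AX) pairs with 6 row(s) of b.
- a (code=AX) pairs with 6 row(s) of b.
- a (code=TH) has no partner → padded with NULL.
- a (code=AX) pairs with 6 row(s) of b.
- a (code=DM) pairs with 5 row(s) of b.
- a (code=JV) pairs with 3 row(s) of b.
- plus 1 unmatched b row(s), each kept with NULL a columns.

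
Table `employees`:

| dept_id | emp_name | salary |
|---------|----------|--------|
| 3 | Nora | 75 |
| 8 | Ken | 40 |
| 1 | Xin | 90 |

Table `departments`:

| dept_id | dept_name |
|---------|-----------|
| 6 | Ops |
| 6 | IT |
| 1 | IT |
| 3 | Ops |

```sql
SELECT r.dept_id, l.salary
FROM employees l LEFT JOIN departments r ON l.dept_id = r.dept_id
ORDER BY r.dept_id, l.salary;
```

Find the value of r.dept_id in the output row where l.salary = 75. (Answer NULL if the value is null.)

LEFT JOIN keeps every row from `employees`; unmatched rows get NULL for `departments`'s columns.
Matching on l.dept_id = r.dept_id.
Matched pairs: 2; unmatched l rows kept: 1.

3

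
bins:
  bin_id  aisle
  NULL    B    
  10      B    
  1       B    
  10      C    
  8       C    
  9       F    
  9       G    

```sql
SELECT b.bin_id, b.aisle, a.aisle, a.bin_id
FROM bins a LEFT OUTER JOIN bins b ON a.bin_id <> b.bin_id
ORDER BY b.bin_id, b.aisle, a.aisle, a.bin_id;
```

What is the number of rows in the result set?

27

LEFT JOIN keeps every row from `bins a`; unmatched rows get NULL for `bins b`'s columns.
Matching on a.bin_id <> b.bin_id. A NULL in a compared column never satisfies the condition.
- a (bin_id=NULL) has no partner → padded with NULL.
- a (bin_id=10) pairs with 4 row(s) of b.
- a (bin_id=1) pairs with 5 row(s) of b.
- a (bin_id=10) pairs with 4 row(s) of b.
- a (bin_id=8) pairs with 5 row(s) of b.
- a (bin_id=9) pairs with 4 row(s) of b.
- a (bin_id=9) pairs with 4 row(s) of b.
Total: 26 matched + 1 padded = 27 rows.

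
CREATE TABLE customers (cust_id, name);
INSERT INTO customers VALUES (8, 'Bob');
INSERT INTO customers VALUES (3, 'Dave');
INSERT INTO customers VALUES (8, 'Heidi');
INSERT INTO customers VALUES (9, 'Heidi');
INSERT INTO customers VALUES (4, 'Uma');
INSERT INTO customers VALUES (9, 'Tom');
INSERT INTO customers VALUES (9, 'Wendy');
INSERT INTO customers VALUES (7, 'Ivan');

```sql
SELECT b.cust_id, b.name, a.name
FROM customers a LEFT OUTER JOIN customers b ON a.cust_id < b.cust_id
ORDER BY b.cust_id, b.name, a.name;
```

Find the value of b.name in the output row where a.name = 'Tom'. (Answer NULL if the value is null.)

NULL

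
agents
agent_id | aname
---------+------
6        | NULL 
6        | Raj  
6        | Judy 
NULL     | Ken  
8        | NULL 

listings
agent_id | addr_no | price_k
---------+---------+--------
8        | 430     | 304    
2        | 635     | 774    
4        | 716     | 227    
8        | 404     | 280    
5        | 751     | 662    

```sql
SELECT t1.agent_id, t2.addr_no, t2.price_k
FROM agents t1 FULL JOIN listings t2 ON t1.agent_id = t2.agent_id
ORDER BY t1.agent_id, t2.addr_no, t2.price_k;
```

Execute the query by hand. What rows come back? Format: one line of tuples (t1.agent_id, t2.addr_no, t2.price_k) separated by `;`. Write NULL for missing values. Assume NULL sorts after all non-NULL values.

(6, NULL, NULL); (6, NULL, NULL); (6, NULL, NULL); (8, 404, 280); (8, 430, 304); (NULL, 635, 774); (NULL, 716, 227); (NULL, 751, 662); (NULL, NULL, NULL)

FULL OUTER JOIN keeps every row from both sides; unmatched rows get NULL for the other side's columns.
Matching on t1.agent_id = t2.agent_id. A NULL in a compared column never satisfies the condition.
- t1[0] agent_id=6 → no match; kept with NULLs on the t2 side.
- t1[1] agent_id=6 → no match; kept with NULLs on the t2 side.
- t1[2] agent_id=6 → no match; kept with NULLs on the t2 side.
- t1[3] agent_id=NULL → no match; kept with NULLs on the t2 side.
- t1[4] agent_id=8 → 2 match(es) in t2 → 2 row(s).
- plus 3 unmatched t2 row(s), each kept with NULL t1 columns.
After projecting and ordering:
t1.agent_id | t2.addr_no | t2.price_k
6 | NULL | NULL
6 | NULL | NULL
6 | NULL | NULL
8 | 404 | 280
8 | 430 | 304
NULL | 635 | 774
NULL | 716 | 227
NULL | 751 | 662
NULL | NULL | NULL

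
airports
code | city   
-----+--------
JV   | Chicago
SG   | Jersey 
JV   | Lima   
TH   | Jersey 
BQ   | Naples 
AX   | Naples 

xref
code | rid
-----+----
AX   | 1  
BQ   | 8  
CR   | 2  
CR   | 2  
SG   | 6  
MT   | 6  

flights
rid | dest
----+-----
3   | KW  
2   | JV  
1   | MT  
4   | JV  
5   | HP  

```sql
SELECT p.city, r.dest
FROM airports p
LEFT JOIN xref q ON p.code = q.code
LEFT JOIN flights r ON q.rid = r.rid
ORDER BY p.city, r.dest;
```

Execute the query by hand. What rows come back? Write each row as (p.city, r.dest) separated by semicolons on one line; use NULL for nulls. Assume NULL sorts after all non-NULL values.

(Chicago, NULL); (Jersey, NULL); (Jersey, NULL); (Lima, NULL); (Naples, MT); (Naples, NULL)

Evaluate left to right. First `airports p LEFT JOIN xref q` on code: 6 row(s).
Then LEFT JOIN `flights r` on rid: each of those 6 rows is kept; rows whose q.rid has no match in r get NULL for r's columns.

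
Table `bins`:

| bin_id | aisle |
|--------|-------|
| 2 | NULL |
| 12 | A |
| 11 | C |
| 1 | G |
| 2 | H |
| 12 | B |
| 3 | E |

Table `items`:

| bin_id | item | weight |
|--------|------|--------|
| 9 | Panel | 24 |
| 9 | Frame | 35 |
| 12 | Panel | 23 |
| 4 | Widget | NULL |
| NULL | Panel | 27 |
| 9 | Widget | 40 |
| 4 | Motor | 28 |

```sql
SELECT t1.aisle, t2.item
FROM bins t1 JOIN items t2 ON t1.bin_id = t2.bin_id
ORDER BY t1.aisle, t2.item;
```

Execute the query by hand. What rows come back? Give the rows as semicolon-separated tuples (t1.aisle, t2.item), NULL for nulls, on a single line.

INNER JOIN keeps only pairs where the ON condition holds.
Matching on t1.bin_id = t2.bin_id. A NULL in a compared column never satisfies the condition.
Matched pairs: 2.

(A, Panel); (B, Panel)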